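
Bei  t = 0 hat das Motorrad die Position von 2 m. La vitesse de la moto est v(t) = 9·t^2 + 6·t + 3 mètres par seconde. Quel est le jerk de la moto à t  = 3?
Pour résoudre ceci, nous devons prendre 2 dérivées de notre équation de la vitesse v(t) = 9·t^2 + 6·t + 3. En prenant d/dt de v(t), nous trouvons a(t) = 18·t + 6. La dérivée de l'accélération donne le jerk: j(t) = 18. Nous avons le jerk j(t) = 18. En substituant t = 3: j(3) = 18.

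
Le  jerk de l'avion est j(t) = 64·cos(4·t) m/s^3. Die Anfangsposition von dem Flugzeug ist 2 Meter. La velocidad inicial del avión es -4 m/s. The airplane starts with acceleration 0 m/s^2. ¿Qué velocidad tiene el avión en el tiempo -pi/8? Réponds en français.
Nous devons intégrer notre équation du jerk j(t) = 64·cos(4·t) 2 fois. L'intégrale du jerk, avec a(0) = 0, donne l'accélération: a(t) = 16·sin(4·t). L'intégrale de l'accélération est la vitesse. En utilisant v(0) = -4, nous obtenons v(t) = -4·cos(4·t). Nous avons la vitesse v(t) = -4·cos(4·t). En substituant t = -pi/8: v(-pi/8) = 0.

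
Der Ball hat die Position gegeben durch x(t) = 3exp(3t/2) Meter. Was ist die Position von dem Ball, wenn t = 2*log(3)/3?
Wir haben die Position x(t) = 3·exp(3·t/2). Durch Einsetzen von t = 2*log(3)/3: x(2*log(3)/3) = 9.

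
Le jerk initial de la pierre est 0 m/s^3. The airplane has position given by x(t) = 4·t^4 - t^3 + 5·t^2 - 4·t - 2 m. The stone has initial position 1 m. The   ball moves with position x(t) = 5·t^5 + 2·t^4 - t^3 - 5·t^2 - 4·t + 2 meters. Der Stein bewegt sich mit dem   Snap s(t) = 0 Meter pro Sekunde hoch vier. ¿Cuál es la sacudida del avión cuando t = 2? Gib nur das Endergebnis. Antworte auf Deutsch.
Bei t = 2, j = 186.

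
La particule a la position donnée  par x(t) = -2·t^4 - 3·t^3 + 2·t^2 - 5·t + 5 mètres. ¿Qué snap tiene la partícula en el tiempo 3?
Partiendo de la posición x(t) = -2·t^4 - 3·t^3 + 2·t^2 - 5·t + 5, tomamos 4 derivadas. Tomando d/dt de x(t), encontramos v(t) = -8·t^3 - 9·t^2 + 4·t - 5. Derivando la velocidad, obtenemos la aceleración: a(t) = -24·t^2 - 18·t + 4. Derivando la aceleración, obtenemos la sacudida: j(t) = -48·t - 18. Derivando la sacudida, obtenemos el snap: s(t) = -48. De la ecuación del snap s(t) = -48, sustituimos t = 3 para obtener s = -48.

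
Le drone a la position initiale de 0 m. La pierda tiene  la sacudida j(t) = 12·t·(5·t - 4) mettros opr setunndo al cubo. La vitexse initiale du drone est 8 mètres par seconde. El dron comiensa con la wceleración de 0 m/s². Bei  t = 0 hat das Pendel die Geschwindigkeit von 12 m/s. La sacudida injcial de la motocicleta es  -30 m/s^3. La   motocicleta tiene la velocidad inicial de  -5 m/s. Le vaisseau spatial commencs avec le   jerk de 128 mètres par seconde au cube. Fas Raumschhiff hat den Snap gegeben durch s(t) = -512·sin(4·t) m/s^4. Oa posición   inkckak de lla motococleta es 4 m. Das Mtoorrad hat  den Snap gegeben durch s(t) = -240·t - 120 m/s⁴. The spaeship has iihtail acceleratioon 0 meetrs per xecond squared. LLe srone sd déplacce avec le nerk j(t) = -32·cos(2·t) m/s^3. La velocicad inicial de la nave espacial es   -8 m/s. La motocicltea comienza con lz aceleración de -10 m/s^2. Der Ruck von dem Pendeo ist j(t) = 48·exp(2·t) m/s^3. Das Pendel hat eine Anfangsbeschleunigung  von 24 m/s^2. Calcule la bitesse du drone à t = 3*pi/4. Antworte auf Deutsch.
Wir müssen unsere Gleichung für den Ruck j(t) = -32·cos(2·t) 2-mal integrieren. Die Stammfunktion von dem Ruck ist die Beschleunigung. Mit a(0) = 0 erhalten wir a(t) = -16·sin(2·t). Durch Integration von der Beschleunigung und Verwendung der Anfangsbedingung v(0) = 8, erhalten wir v(t) = 8·cos(2·t). Mit v(t) = 8·cos(2·t) und Einsetzen von t = 3*pi/4, finden wir v = 0.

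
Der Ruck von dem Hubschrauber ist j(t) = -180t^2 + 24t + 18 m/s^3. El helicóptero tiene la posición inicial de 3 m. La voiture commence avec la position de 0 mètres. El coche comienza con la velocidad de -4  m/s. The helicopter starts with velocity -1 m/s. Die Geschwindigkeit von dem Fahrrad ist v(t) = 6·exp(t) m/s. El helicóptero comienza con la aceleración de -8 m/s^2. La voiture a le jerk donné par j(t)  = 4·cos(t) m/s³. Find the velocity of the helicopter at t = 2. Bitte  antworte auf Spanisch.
Para resolver esto, necesitamos tomar 2 antiderivadas de nuestra ecuación de la sacudida j(t) = -180·t^2 + 24·t + 18. La integral de la sacudida, con a(0) = -8, da la aceleración: a(t) = -60·t^3 + 12·t^2 + 18·t - 8. Integrando la aceleración y usando la condición inicial v(0) = -1, obtenemos v(t) = -15·t^4 + 4·t^3 + 9·t^2 - 8·t - 1. De la ecuación de la velocidad v(t) = -15·t^4 + 4·t^3 + 9·t^2 - 8·t - 1, sustituimos t = 2 para obtener v = -189.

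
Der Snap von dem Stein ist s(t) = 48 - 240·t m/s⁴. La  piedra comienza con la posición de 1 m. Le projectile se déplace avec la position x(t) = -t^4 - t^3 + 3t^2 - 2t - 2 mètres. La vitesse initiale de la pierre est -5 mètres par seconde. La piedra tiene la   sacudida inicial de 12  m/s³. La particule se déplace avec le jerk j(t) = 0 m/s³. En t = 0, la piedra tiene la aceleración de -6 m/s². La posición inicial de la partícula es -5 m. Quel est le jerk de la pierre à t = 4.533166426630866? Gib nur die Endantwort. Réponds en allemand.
Die Antwort ist -2236.35975370571.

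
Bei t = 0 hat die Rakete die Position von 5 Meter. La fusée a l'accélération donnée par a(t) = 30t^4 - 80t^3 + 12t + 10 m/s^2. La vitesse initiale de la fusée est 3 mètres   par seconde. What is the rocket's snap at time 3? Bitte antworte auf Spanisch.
Para resolver esto, necesitamos tomar 2 derivadas de nuestra ecuación de la aceleración a(t) = 30·t^4 - 80·t^3 + 12·t + 10. Tomando d/dt de a(t), encontramos j(t) = 120·t^3 - 240·t^2 + 12. Derivando la sacudida, obtenemos el snap: s(t) = 360·t^2 - 480·t. Usando s(t) = 360·t^2 - 480·t y sustituyendo t = 3, encontramos s = 1800.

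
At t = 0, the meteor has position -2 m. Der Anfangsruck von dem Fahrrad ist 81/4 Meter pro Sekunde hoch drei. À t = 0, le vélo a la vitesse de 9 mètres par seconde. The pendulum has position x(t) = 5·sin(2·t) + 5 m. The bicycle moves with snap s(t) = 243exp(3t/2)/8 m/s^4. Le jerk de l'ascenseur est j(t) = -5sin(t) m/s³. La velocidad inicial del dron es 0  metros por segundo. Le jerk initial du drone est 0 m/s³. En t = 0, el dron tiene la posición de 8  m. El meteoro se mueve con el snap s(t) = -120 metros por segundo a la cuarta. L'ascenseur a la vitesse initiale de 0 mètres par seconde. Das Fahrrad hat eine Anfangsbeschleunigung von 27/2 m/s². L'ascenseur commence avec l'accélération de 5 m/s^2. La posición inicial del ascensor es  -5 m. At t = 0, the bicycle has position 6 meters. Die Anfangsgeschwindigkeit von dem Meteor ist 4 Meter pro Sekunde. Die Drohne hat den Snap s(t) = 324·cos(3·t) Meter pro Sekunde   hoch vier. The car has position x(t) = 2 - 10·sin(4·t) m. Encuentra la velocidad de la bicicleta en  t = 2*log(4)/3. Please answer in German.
Wir müssen die Stammfunktion unserer Gleichung für den Snap s(t) = 243·exp(3·t/2)/8 3-mal finden. Durch Integration von dem Snap und Verwendung der Anfangsbedingung j(0) = 81/4, erhalten wir j(t) = 81·exp(3·t/2)/4. Mit ∫j(t)dt und Anwendung von a(0) = 27/2, finden wir a(t) = 27·exp(3·t/2)/2. Durch Integration von der Beschleunigung und Verwendung der Anfangsbedingung v(0) = 9, erhalten wir v(t) = 9·exp(3·t/2). Mit v(t) = 9·exp(3·t/2) und Einsetzen von t = 2*log(4)/3, finden wir v = 36.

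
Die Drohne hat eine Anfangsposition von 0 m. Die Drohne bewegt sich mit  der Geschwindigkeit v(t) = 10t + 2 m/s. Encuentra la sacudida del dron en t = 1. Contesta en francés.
Pour résoudre ceci, nous devons prendre 2 dérivées de notre équation de la vitesse v(t) = 10·t + 2. En prenant d/dt de v(t), nous trouvons a(t) = 10. La dérivée de l'accélération donne le jerk: j(t) = 0. De l'équation du jerk j(t) = 0, nous substituons t = 1 pour obtenir j = 0.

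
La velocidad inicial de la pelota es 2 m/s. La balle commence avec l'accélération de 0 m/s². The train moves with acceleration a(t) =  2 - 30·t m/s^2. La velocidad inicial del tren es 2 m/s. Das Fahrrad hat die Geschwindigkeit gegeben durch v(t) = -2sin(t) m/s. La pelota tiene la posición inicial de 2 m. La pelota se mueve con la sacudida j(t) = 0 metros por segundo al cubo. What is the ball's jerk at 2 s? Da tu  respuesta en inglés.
Using j(t) = 0 and substituting t = 2, we find j = 0.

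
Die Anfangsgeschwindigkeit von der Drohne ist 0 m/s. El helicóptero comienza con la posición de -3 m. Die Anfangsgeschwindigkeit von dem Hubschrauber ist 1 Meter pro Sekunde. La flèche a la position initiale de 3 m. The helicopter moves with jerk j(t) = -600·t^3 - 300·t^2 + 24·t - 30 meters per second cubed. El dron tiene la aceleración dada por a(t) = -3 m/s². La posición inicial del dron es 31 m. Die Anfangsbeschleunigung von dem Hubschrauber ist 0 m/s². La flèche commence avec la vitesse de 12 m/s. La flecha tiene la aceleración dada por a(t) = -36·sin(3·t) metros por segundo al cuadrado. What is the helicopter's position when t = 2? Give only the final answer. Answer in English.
The position at t = 2 is x = -505.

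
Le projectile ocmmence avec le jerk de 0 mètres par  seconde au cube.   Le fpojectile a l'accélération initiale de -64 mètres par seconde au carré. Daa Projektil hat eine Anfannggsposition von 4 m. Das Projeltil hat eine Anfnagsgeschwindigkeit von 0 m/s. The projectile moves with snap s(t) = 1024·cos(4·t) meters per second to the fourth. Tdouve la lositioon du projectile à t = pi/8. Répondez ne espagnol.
Partiendo del snap s(t) = 1024·cos(4·t), tomamos 4 integrales. Tomando ∫s(t)dt y aplicando j(0) = 0, encontramos j(t) = 256·sin(4·t). Tomando ∫j(t)dt y aplicando a(0) = -64, encontramos a(t) = -64·cos(4·t). La antiderivada de la aceleración, con v(0) = 0, da la velocidad: v(t) = -16·sin(4·t). La integral de la velocidad es la posición. Usando x(0) = 4, obtenemos x(t) = 4·cos(4·t). Tenemos la posición x(t) = 4·cos(4·t). Sustituyendo t = pi/8: x(pi/8) = 0.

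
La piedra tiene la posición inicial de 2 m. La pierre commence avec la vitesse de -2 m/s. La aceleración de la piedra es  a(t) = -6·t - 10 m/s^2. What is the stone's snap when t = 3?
We must differentiate our acceleration equation a(t) = -6·t - 10 2 times. The derivative of acceleration gives jerk: j(t) = -6. Differentiating jerk, we get snap: s(t) = 0. We have snap s(t) = 0. Substituting t = 3: s(3) = 0.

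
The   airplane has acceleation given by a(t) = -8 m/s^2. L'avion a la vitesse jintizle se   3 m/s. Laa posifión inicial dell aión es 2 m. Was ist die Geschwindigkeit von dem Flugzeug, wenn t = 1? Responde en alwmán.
Wir müssen unsere Gleichung für die Beschleunigung a(t) = -8 1-mal integrieren. Durch Integration von der Beschleunigung und Verwendung der Anfangsbedingung v(0) = 3, erhalten wir v(t) = 3 - 8·t. Aus der Gleichung für die Geschwindigkeit v(t) = 3 - 8·t, setzen wir t = 1 ein und erhalten v = -5.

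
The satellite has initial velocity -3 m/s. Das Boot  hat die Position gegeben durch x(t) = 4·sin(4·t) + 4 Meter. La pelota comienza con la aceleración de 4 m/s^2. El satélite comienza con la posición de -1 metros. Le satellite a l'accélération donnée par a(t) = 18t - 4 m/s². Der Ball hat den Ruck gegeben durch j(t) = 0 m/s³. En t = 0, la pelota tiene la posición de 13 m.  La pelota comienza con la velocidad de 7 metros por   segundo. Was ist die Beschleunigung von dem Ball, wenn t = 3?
Wir müssen die Stammfunktion unserer Gleichung für den Ruck j(t) = 0 1-mal finden. Mit ∫j(t)dt und Anwendung von a(0) = 4, finden wir a(t) = 4. Aus der Gleichung für die Beschleunigung a(t) = 4, setzen wir t = 3 ein und erhalten a = 4.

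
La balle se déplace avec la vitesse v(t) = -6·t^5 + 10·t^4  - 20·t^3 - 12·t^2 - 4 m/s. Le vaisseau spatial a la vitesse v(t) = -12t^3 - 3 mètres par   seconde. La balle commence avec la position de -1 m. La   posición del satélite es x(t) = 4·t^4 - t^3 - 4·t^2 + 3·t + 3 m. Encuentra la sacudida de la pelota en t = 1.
Para resolver esto, necesitamos tomar 2 derivadas de nuestra ecuación de la velocidad v(t) = -6·t^5 + 10·t^4 - 20·t^3 - 12·t^2 - 4. La derivada de la velocidad da la aceleración: a(t) = -30·t^4 + 40·t^3 - 60·t^2 - 24·t. Tomando d/dt de a(t), encontramos j(t) = -120·t^3 + 120·t^2 - 120·t - 24. De la ecuación de la sacudida j(t) = -120·t^3 + 120·t^2 - 120·t - 24, sustituimos t = 1 para obtener j = -144.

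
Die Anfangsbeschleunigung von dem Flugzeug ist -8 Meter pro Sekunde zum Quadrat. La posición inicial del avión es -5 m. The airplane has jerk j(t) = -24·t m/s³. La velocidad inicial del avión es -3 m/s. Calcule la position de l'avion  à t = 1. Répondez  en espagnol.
Debemos encontrar la antiderivada de nuestra ecuación de la sacudida j(t) = -24·t 3 veces. Tomando ∫j(t)dt y aplicando a(0) = -8, encontramos a(t) = -12·t^2 - 8. Integrando la aceleración y usando la condición inicial v(0) = -3, obtenemos v(t) = -4·t^3 - 8·t - 3. Integrando la velocidad y usando la condición inicial x(0) = -5, obtenemos x(t) = -t^4 - 4·t^2 - 3·t - 5. Tenemos la posición x(t) = -t^4 - 4·t^2 - 3·t - 5. Sustituyendo t = 1: x(1) = -13.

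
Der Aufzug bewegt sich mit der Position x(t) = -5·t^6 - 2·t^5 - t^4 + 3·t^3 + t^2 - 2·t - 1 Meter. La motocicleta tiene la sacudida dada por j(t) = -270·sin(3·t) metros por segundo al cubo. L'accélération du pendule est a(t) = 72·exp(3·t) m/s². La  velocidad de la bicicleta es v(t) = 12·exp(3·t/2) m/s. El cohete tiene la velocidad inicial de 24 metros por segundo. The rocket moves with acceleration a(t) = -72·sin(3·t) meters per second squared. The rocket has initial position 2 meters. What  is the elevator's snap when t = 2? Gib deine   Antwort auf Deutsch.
Um dies zu lösen, müssen wir 4 Ableitungen unserer Gleichung für die Position x(t) = -5·t^6 - 2·t^5 - t^4 + 3·t^3 + t^2 - 2·t - 1 nehmen. Durch Ableiten von der Position erhalten wir die Geschwindigkeit: v(t) = -30·t^5 - 10·t^4 - 4·t^3 + 9·t^2 + 2·t - 2. Die Ableitung von der Geschwindigkeit ergibt die Beschleunigung: a(t) = -150·t^4 - 40·t^3 - 12·t^2 + 18·t + 2. Durch Ableiten von der Beschleunigung erhalten wir den Ruck: j(t) = -600·t^3 - 120·t^2 - 24·t + 18. Die Ableitung von dem Ruck ergibt den Snap: s(t) = -1800·t^2 - 240·t - 24. Wir haben den Snap s(t) = -1800·t^2 - 240·t - 24. Durch Einsetzen von t = 2: s(2) = -7704.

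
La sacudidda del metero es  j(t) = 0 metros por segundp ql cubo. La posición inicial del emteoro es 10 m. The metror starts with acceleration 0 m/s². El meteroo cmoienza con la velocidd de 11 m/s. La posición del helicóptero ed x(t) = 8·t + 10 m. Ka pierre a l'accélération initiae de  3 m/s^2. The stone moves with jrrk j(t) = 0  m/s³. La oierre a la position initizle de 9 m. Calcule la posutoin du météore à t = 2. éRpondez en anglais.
To find the answer, we compute 3 antiderivatives of j(t) = 0. Integrating jerk and using the initial condition a(0) = 0, we get a(t) = 0. Finding the integral of a(t) and using v(0) = 11: v(t) = 11. The antiderivative of velocity, with x(0) = 10, gives position: x(t) = 11·t + 10. Using x(t) = 11·t + 10 and substituting t = 2, we find x = 32.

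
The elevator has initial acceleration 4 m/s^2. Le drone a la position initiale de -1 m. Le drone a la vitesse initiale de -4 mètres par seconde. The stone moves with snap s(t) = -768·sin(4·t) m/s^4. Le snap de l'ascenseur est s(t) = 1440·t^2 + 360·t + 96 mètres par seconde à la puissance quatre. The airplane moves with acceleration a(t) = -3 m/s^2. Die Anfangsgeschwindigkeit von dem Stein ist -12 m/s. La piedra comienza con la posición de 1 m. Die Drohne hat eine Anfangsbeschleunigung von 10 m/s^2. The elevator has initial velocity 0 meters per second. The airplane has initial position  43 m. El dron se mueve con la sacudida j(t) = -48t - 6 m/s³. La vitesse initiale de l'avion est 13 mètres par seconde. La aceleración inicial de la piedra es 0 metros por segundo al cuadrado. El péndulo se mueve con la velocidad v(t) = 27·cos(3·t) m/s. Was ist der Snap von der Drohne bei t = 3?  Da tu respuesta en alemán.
Ausgehend von dem Ruck j(t) = -48·t - 6, nehmen wir 1 Ableitung. Die Ableitung von dem Ruck ergibt den Snap: s(t) = -48. Wir haben den Snap s(t) = -48. Durch Einsetzen von t = 3: s(3) = -48.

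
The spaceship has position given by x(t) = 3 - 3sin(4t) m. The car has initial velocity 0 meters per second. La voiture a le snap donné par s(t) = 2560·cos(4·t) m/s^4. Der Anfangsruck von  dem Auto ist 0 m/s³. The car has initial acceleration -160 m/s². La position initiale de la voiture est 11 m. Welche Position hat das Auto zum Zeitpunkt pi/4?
Wir müssen die Stammfunktion unserer Gleichung für den Snap s(t) = 2560·cos(4·t) 4-mal finden. Durch Integration von dem Snap und Verwendung der Anfangsbedingung j(0) = 0, erhalten wir j(t) = 640·sin(4·t). Das Integral von dem Ruck, mit a(0) = -160, ergibt die Beschleunigung: a(t) = -160·cos(4·t). Das Integral von der Beschleunigung ist die Geschwindigkeit. Mit v(0) = 0 erhalten wir v(t) = -40·sin(4·t). Durch Integration von der Geschwindigkeit und Verwendung der Anfangsbedingung x(0) = 11, erhalten wir x(t) = 10·cos(4·t) + 1. Wir haben die Position x(t) = 10·cos(4·t) + 1. Durch Einsetzen von t = pi/4: x(pi/4) = -9.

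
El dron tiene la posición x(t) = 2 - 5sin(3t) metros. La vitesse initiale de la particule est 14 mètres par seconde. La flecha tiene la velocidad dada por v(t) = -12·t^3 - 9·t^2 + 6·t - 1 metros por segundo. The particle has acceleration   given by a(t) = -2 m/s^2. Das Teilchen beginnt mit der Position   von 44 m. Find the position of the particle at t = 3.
Starting from acceleration a(t) = -2, we take 2 antiderivatives. The integral of acceleration is velocity. Using v(0) = 14, we get v(t) = 14 - 2·t. Taking ∫v(t)dt and applying x(0) = 44, we find x(t) = -t^2 + 14·t + 44. From the given position equation x(t) = -t^2 + 14·t + 44, we substitute t = 3 to get x = 77.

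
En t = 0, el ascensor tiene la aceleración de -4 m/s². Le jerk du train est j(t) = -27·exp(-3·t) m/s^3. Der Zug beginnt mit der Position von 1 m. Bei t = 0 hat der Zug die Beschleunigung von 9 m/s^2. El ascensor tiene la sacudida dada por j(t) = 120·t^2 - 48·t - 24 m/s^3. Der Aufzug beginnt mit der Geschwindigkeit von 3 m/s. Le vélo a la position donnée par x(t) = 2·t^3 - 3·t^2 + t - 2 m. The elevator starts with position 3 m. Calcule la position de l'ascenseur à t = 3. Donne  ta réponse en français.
Nous devons trouver la primitive de notre équation du jerk j(t) = 120·t^2 - 48·t - 24 3 fois. En intégrant le jerk et en utilisant la condition initiale a(0) = -4, nous obtenons a(t) = 40·t^3 - 24·t^2 - 24·t - 4. L'intégrale de l'accélération est la vitesse. En utilisant v(0) = 3, nous obtenons v(t) = 10·t^4 - 8·t^3 - 12·t^2 - 4·t + 3. L'intégrale de la vitesse, avec x(0) = 3, donne la position: x(t) = 2·t^5 - 2·t^4 - 4·t^3 - 2·t^2 + 3·t + 3. De l'équation de la position x(t) = 2·t^5 - 2·t^4 - 4·t^3 - 2·t^2 + 3·t + 3, nous substituons t = 3 pour obtenir x = 210.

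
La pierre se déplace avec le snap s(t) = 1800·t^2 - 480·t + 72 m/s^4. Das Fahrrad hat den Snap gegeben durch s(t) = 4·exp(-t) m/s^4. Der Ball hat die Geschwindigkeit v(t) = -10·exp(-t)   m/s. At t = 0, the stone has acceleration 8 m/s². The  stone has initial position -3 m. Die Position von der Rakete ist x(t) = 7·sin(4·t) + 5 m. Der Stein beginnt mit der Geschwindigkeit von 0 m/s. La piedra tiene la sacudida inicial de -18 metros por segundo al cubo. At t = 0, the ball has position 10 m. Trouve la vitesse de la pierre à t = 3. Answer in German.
Ausgehend von dem Snap s(t) = 1800·t^2 - 480·t + 72, nehmen wir 3 Stammfunktionen. Durch Integration von dem Snap und Verwendung der Anfangsbedingung j(0) = -18, erhalten wir j(t) = 600·t^3 - 240·t^2 + 72·t - 18. Durch Integration von dem Ruck und Verwendung der Anfangsbedingung a(0) = 8, erhalten wir a(t) = 150·t^4 - 80·t^3 + 36·t^2 - 18·t + 8. Mit ∫a(t)dt und Anwendung von v(0) = 0, finden wir v(t) = t·(30·t^4 - 20·t^3 + 12·t^2 - 9·t + 8). Wir haben die Geschwindigkeit v(t) = t·(30·t^4 - 20·t^3 + 12·t^2 - 9·t + 8). Durch Einsetzen von t = 3: v(3) = 5937.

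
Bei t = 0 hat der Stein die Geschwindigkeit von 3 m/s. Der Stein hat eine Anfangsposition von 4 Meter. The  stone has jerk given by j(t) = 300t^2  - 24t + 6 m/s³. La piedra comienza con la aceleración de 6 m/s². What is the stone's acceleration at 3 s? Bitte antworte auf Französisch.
Pour résoudre ceci, nous devons prendre 1 intégrale de notre équation du jerk j(t) = 300·t^2 - 24·t + 6. La primitive du jerk est l'accélération. En utilisant a(0) = 6, nous obtenons a(t) = 100·t^3 - 12·t^2 + 6·t + 6. De l'équation de l'accélération a(t) = 100·t^3 - 12·t^2 + 6·t + 6, nous substituons t = 3 pour obtenir a = 2616.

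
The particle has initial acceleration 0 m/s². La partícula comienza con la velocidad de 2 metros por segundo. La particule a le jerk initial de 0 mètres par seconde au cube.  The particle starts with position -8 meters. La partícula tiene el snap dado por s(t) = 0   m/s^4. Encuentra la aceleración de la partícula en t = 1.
Necesitamos integrar nuestra ecuación del snap s(t) = 0 2 veces. La integral del snap es la sacudida. Usando j(0) = 0, obtenemos j(t) = 0. La antiderivada de la sacudida, con a(0) = 0, da la aceleración: a(t) = 0. De la ecuación de la aceleración a(t) = 0, sustituimos t = 1 para obtener a = 0.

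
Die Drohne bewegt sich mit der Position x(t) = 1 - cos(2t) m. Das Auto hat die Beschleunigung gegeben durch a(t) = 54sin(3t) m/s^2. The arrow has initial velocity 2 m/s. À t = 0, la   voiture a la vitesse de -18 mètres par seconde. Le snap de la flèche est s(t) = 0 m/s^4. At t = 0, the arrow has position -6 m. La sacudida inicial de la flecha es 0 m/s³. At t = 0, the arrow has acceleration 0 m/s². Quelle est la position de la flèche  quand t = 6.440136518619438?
En partant du snap s(t) = 0, nous prenons 4 intégrales. La primitive du snap est le jerk. En utilisant j(0) = 0, nous obtenons j(t) = 0. En intégrant le jerk et en utilisant la condition initiale a(0) = 0, nous obtenons a(t) = 0. La primitive de l'accélération est la vitesse. En utilisant v(0) = 2, nous obtenons v(t) = 2. L'intégrale de la vitesse est la position. En utilisant x(0) = -6, nous obtenons x(t) = 2·t - 6. En utilisant x(t) = 2·t - 6 et en substituant t = 6.440136518619438, nous trouvons x = 6.88027303723888.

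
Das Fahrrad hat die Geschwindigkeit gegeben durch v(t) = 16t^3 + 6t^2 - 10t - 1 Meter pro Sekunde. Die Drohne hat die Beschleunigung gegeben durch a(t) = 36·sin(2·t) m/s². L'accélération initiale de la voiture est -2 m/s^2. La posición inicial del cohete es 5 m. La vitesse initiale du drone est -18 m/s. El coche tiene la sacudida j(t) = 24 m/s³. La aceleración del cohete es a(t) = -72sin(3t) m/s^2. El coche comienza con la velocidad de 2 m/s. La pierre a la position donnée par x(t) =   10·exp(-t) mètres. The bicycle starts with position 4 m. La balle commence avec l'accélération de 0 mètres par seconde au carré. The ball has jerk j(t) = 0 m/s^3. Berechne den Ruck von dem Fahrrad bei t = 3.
Um dies zu lösen, müssen wir 2 Ableitungen unserer Gleichung für die Geschwindigkeit v(t) = 16·t^3 + 6·t^2 - 10·t - 1 nehmen. Mit d/dt von v(t) finden wir a(t) = 48·t^2 + 12·t - 10. Mit d/dt von a(t) finden wir j(t) = 96·t + 12. Mit j(t) = 96·t + 12 und Einsetzen von t = 3, finden wir j = 300.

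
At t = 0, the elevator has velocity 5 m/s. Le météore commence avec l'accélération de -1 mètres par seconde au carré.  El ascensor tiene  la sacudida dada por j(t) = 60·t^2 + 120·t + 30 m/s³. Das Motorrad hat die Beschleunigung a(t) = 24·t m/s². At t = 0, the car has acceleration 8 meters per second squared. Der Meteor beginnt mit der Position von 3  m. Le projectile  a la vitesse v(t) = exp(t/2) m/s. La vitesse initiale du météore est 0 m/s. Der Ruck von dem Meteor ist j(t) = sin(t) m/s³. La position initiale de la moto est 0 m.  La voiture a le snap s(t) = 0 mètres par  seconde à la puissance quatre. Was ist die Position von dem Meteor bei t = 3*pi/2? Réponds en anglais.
To find the answer, we compute 3 integrals of j(t) = sin(t). Integrating jerk and using the initial condition a(0) = -1, we get a(t) = -cos(t). Taking ∫a(t)dt and applying v(0) = 0, we find v(t) = -sin(t). Taking ∫v(t)dt and applying x(0) = 3, we find x(t) = cos(t) + 2. We have position x(t) = cos(t) + 2. Substituting t = 3*pi/2: x(3*pi/2) = 2.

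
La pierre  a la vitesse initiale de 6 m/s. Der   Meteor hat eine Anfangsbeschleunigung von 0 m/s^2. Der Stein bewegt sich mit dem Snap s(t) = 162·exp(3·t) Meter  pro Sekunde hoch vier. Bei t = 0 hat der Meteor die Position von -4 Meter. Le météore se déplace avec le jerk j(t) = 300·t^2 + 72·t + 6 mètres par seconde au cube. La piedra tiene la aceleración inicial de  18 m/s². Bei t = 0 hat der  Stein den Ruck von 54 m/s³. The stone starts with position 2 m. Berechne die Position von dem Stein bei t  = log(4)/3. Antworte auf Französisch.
Pour résoudre ceci, nous devons prendre 4 primitives de notre équation du snap s(t) = 162·exp(3·t). En prenant ∫s(t)dt et en appliquant j(0) = 54, nous trouvons j(t) = 54·exp(3·t). En prenant ∫j(t)dt et en appliquant a(0) = 18, nous trouvons a(t) = 18·exp(3·t). La primitive de l'accélération, avec v(0) = 6, donne la vitesse: v(t) = 6·exp(3·t). En intégrant la vitesse et en utilisant la condition initiale x(0) = 2, nous obtenons x(t) = 2·exp(3·t). Nous avons la position x(t) = 2·exp(3·t). En substituant t = log(4)/3: x(log(4)/3) = 8.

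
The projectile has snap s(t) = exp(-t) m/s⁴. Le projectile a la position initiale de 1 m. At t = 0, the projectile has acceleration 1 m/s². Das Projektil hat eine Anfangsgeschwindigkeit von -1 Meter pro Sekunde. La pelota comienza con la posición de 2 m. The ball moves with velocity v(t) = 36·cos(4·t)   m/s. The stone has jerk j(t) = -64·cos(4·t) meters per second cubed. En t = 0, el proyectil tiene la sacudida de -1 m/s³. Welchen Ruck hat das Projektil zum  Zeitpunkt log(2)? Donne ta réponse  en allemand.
Ausgehend von dem Snap s(t) = exp(-t), nehmen wir 1 Integral. Mit ∫s(t)dt und Anwendung von j(0) = -1, finden wir j(t) = -exp(-t). Mit j(t) = -exp(-t) und Einsetzen von t = log(2), finden wir j = -1/2.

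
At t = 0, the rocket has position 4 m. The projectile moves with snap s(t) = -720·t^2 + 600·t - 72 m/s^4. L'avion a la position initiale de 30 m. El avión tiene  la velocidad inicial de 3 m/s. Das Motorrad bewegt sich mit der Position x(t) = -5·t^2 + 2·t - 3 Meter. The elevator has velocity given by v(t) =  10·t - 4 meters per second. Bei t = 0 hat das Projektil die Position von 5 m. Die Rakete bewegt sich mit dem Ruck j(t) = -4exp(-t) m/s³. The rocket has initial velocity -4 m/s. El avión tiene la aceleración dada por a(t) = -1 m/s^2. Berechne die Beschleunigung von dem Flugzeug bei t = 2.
Wir haben die Beschleunigung a(t) = -1. Durch Einsetzen von t = 2: a(2) = -1.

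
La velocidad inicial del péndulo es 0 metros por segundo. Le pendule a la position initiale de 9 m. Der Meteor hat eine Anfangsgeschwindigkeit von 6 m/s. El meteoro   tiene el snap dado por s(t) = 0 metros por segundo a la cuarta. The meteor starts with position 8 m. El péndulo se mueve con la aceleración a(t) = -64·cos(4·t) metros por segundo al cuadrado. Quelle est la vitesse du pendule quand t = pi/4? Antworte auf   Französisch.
Nous devons intégrer notre équation de l'accélération a(t) = -64·cos(4·t) 1 fois. En intégrant l'accélération et en utilisant la condition initiale v(0) = 0, nous obtenons v(t) = -16·sin(4·t). De l'équation de la vitesse v(t) = -16·sin(4·t), nous substituons t = pi/4 pour obtenir v = 0.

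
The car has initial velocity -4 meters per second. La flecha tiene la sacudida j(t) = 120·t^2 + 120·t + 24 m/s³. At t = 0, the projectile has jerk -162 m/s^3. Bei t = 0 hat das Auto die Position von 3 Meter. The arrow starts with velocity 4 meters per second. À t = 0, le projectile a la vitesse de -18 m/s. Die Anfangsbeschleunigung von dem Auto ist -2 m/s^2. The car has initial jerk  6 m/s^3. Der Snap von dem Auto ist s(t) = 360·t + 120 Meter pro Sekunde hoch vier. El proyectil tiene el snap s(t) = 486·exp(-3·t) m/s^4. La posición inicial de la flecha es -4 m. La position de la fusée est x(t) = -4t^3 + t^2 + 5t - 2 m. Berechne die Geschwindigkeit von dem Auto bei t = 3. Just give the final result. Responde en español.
La velocidad en t = 3 es v = 1772.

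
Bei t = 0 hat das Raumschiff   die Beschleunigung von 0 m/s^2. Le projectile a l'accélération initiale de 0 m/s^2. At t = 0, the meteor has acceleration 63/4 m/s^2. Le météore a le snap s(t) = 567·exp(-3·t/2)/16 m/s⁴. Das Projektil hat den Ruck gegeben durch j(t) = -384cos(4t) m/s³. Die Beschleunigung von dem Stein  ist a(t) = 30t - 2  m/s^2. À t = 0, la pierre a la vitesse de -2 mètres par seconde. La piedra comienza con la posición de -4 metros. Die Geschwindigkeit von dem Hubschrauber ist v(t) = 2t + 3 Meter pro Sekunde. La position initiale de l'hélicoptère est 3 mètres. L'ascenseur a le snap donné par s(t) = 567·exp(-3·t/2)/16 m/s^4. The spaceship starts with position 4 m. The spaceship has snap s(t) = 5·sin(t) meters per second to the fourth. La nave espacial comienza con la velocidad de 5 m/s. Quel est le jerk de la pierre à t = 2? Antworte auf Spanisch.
Para resolver esto, necesitamos tomar 1 derivada de nuestra ecuación de la aceleración a(t) = 30·t - 2. La derivada de la aceleración da la sacudida: j(t) = 30. Usando j(t) = 30 y sustituyendo t = 2, encontramos j = 30.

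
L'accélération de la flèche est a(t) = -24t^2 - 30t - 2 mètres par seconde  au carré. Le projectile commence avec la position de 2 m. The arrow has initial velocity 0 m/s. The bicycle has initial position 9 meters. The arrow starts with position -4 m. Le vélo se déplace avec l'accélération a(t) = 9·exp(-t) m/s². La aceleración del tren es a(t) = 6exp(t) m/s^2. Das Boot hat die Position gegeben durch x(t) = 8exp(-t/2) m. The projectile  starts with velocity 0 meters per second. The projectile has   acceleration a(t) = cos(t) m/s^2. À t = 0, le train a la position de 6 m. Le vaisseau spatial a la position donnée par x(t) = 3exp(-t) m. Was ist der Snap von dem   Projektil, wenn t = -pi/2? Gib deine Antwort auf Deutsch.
Um dies zu lösen, müssen wir 2 Ableitungen unserer Gleichung für die Beschleunigung a(t) = cos(t) nehmen. Mit d/dt von a(t) finden wir j(t) = -sin(t). Die Ableitung von dem Ruck ergibt den Snap: s(t) = -cos(t). Wir haben den Snap s(t) = -cos(t). Durch Einsetzen von t = -pi/2: s(-pi/2) = 0.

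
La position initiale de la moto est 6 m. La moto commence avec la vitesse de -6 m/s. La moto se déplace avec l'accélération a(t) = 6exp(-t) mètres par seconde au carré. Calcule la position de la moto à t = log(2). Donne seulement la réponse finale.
La réponse est 3.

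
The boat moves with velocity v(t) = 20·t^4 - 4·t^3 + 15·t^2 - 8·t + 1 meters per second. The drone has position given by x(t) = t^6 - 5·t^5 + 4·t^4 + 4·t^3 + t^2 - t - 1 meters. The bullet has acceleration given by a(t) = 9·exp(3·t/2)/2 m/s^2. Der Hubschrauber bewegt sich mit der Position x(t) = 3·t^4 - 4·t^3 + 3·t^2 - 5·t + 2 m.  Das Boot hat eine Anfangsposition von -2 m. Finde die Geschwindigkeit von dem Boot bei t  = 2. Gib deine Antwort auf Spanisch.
Tenemos la velocidad v(t) = 20·t^4 - 4·t^3 + 15·t^2 - 8·t + 1. Sustituyendo t = 2: v(2) = 333.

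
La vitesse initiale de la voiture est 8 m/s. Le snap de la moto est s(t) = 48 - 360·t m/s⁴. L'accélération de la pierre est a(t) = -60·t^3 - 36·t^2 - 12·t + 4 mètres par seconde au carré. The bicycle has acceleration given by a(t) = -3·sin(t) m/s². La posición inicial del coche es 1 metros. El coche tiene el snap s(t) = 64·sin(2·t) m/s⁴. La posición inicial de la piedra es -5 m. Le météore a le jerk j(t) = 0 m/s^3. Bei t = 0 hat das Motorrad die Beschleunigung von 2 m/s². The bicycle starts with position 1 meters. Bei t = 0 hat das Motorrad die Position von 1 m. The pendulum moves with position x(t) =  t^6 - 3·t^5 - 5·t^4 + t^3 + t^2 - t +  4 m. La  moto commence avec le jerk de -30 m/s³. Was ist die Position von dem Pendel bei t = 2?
Wir haben die Position x(t) = t^6 - 3·t^5 - 5·t^4 + t^3 + t^2 - t + 4. Durch Einsetzen von t = 2: x(2) = -98.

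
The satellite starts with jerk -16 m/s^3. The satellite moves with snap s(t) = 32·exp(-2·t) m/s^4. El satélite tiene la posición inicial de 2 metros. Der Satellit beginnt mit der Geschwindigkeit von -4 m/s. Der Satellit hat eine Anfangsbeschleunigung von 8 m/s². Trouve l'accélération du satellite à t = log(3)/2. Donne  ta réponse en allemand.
Um dies zu lösen, müssen wir 2 Integrale unserer Gleichung für den Snap s(t) = 32·exp(-2·t) finden. Das Integral von dem Snap, mit j(0) = -16, ergibt den Ruck: j(t) = -16·exp(-2·t). Mit ∫j(t)dt und Anwendung von a(0) = 8, finden wir a(t) = 8·exp(-2·t). Wir haben die Beschleunigung a(t) = 8·exp(-2·t). Durch Einsetzen von t = log(3)/2: a(log(3)/2) = 8/3.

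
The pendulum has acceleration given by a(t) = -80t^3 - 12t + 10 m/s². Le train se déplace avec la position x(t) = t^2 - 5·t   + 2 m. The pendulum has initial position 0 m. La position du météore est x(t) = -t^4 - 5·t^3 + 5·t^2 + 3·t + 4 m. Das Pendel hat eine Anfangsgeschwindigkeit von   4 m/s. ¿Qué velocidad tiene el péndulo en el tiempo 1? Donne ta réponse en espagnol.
Debemos encontrar la integral de nuestra ecuación de la aceleración a(t) = -80·t^3 - 12·t + 10 1 vez. La antiderivada de la aceleración, con v(0) = 4, da la velocidad: v(t) = -20·t^4 - 6·t^2 + 10·t + 4. Tenemos la velocidad v(t) = -20·t^4 - 6·t^2 + 10·t + 4. Sustituyendo t = 1: v(1) = -12.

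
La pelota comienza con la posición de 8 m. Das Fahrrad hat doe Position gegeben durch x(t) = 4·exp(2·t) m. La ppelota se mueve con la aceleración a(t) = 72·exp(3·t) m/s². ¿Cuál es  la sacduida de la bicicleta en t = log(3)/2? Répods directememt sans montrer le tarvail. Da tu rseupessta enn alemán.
Der Ruck bei t = log(3)/2 ist j = 96.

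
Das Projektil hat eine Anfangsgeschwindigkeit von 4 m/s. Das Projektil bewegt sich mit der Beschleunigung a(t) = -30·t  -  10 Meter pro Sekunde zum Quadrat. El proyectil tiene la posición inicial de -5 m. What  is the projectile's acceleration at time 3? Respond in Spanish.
De la ecuación de la aceleración a(t) = -30·t - 10, sustituimos t = 3 para obtener a = -100.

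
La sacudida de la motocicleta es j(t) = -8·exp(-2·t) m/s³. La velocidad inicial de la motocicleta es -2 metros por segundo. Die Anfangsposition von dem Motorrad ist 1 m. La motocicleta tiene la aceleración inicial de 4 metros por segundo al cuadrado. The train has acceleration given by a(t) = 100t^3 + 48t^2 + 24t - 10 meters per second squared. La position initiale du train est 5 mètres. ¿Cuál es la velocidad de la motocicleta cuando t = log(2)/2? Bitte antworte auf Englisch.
To find the answer, we compute 2 antiderivatives of j(t) = -8·exp(-2·t). Taking ∫j(t)dt and applying a(0) = 4, we find a(t) = 4·exp(-2·t). The integral of acceleration is velocity. Using v(0) = -2, we get v(t) = -2·exp(-2·t). Using v(t) = -2·exp(-2·t) and substituting t = log(2)/2, we find v = -1.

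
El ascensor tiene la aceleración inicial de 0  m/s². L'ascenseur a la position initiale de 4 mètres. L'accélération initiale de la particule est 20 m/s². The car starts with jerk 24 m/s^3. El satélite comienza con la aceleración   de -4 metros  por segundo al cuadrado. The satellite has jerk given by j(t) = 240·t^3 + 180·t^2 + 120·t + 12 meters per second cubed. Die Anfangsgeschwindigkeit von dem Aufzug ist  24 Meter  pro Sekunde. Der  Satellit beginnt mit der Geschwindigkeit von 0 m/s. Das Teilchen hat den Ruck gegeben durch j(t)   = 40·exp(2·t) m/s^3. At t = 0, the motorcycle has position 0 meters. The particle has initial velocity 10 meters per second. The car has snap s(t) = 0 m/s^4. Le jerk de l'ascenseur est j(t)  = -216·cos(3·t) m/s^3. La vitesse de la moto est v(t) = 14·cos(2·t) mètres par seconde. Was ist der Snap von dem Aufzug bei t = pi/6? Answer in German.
Ausgehend von dem Ruck j(t) = -216·cos(3·t), nehmen wir 1 Ableitung. Die Ableitung von dem Ruck ergibt den Snap: s(t) = 648·sin(3·t). Aus der Gleichung für den Snap s(t) = 648·sin(3·t), setzen wir t = pi/6 ein und erhalten s = 648.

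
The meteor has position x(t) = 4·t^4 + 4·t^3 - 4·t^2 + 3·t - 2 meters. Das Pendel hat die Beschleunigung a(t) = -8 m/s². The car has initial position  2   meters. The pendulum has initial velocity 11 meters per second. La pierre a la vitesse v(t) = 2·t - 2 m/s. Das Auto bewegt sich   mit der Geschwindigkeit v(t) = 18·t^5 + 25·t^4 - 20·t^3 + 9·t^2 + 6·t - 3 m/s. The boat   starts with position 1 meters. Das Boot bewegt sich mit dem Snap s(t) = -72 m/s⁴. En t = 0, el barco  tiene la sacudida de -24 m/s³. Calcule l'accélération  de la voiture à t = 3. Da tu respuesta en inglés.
We must differentiate our velocity equation v(t) = 18·t^5 + 25·t^4 - 20·t^3 + 9·t^2 + 6·t - 3 1 time. The derivative of velocity gives acceleration: a(t) = 90·t^4 + 100·t^3 - 60·t^2 + 18·t + 6. Using a(t) = 90·t^4 + 100·t^3 - 60·t^2 + 18·t + 6 and substituting t = 3, we find a = 9510.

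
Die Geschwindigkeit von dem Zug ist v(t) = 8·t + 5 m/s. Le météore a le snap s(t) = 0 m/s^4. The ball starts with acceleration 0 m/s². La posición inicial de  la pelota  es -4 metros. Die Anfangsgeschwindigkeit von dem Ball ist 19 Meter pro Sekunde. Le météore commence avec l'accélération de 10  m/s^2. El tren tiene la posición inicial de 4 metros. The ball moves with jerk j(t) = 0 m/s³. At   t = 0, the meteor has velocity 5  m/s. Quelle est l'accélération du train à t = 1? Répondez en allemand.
Wir müssen unsere Gleichung für die Geschwindigkeit v(t) = 8·t + 5 1-mal ableiten. Die Ableitung von der Geschwindigkeit ergibt die Beschleunigung: a(t) = 8. Wir haben die Beschleunigung a(t) = 8. Durch Einsetzen von t = 1: a(1) = 8.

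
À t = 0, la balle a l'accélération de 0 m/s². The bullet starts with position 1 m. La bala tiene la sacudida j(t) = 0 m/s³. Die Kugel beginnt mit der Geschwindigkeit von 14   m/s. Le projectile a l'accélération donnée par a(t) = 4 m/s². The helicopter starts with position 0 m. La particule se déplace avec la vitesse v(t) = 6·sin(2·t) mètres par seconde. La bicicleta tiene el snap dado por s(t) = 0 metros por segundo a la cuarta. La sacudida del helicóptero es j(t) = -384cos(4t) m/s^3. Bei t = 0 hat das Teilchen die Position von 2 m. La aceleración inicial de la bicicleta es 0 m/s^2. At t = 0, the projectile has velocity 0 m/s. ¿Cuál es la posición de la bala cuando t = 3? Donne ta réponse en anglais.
To find the answer, we compute 3 antiderivatives of j(t) = 0. Integrating jerk and using the initial condition a(0) = 0, we get a(t) = 0. Finding the integral of a(t) and using v(0) = 14: v(t) = 14. Finding the antiderivative of v(t) and using x(0) = 1: x(t) = 14·t + 1. Using x(t) = 14·t + 1 and substituting t = 3, we find x = 43.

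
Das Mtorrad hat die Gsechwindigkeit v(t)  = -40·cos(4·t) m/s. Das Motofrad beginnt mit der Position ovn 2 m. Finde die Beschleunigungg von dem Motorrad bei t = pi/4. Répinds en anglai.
To solve this, we need to take 1 derivative of our velocity equation v(t) = -40·cos(4·t). Taking d/dt of v(t), we find a(t) = 160·sin(4·t). We have acceleration a(t) = 160·sin(4·t). Substituting t = pi/4: a(pi/4) = 0.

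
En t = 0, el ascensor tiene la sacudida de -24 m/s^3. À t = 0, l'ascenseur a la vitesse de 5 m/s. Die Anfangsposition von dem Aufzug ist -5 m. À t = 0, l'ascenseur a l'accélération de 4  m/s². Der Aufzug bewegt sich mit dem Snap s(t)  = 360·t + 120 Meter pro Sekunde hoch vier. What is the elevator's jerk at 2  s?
Starting from snap s(t) = 360·t + 120, we take 1 integral. Finding the integral of s(t) and using j(0) = -24: j(t) = 180·t^2 + 120·t - 24. We have jerk j(t) = 180·t^2 + 120·t - 24. Substituting t = 2: j(2) = 936.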